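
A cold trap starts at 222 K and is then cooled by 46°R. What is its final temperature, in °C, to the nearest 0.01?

-76.71°C

Initial temperature in Celsius: 222 - 273.15 = -51.1500°C.
The 46°R change is an interval, so only the factor 5/9 applies: -46 × 5/9 = -25.5556°C.
Final Celsius temperature: -51.1500 - 25.5556 = -76.7056°C.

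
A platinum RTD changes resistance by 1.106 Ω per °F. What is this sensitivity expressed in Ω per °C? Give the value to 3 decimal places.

1.991 Ω per °C

Since only a temperature interval is involved, the additive offset between the scales drops out.
A change of 1°C is a change of 1.8°F, so per °C the value is 1.106 × 1.8 = 1.991.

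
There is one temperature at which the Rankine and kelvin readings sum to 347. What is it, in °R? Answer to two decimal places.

Let R be the Rankine reading. The kelvin reading is K = 5/9·R.
Require R + K = 347: (14/9)·R = 347.
R = (347) / (14/9) = 223.07.

223.07°R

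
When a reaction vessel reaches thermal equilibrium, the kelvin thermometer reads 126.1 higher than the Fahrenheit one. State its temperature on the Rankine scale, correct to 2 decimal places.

750.53°R

Let x be the Fahrenheit reading; then the kelvin reading is 5/9·x + 255.372.
(5/9·x + 255.372) - x = 126.1  ⇒  (-4/9)·x = -129.272  ⇒  x = 290.8625°F.
In Celsius: (290.8625 - 32) × 5/9 = 143.8125°C.
In Rankine: 143.8125 × 1.8 + 491.67 = 750.53°R.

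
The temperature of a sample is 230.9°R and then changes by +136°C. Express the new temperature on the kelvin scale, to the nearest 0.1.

Initial temperature in Celsius: (230.9 - 491.67) × 5/9 = -144.8722°C.
Final Celsius temperature: -144.8722 + 136.0000 = -8.8722°C.
In kelvin: -8.8722 + 273.15 = 264.3 K.

264.3 K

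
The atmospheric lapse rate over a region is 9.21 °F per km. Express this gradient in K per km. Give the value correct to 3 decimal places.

Since only a temperature interval is involved, the additive offset between the scales drops out.
A change of 1°F is a change of 5/9 K, so 9.21 × 5/9 = 5.117.

5.117 K/km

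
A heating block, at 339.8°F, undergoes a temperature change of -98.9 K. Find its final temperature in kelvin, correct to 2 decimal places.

345.25 K

Initial temperature in Celsius: (339.8 - 32) × 5/9 = 171.0000°C.
The 98.9 K change is an interval; Kelvin and Celsius degrees are the same size, so ΔC = -98.9°C.
Final Celsius temperature: 171.0000 - 98.9000 = 72.1000°C.
In kelvin: 72.1000 + 273.15 = 345.25 K.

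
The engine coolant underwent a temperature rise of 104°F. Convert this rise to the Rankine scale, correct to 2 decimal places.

Fahrenheit and Rankine degrees are the same size, so the interval is unchanged: 104.00.

104.00°R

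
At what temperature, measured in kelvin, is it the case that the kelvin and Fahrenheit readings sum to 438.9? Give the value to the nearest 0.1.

320.9 K

Let K be the kelvin reading. The Fahrenheit reading is F = 1.8·K - 459.67.
Require K + F = 438.9: (2.8)·K - 459.67 = 438.9.
K = (438.9 + 459.67) / (2.8) = 320.9.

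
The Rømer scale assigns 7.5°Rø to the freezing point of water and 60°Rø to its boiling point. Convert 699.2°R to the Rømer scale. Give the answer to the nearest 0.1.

First in Celsius: (699.2 - 491.67) × 5/9 = 115.2944°C.
Linearly onto the Rømer scale: 7.5 + (115.2944 / 100) × (60 - 7.5) = 68.0°Rø.

68.0°Rø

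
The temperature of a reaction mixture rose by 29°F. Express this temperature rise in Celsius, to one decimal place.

An interval of 1°F corresponds to 5/9°C.
29 × 5/9 = 16.1.

16.1°C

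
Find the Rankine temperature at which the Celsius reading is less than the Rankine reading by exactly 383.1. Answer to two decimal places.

Let R be the Rankine reading. The Celsius reading is C = 5/9·R - 273.15.
Require C - R = -383.1: (-4/9)·R - 273.15 = -383.1.
R = (-383.1 + 273.15) / (-4/9) = 247.39.

247.39°R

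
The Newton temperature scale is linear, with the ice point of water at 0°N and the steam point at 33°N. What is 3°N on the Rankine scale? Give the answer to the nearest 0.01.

508.03°R

Linear interpolation between the fixed points: C = (3 - 0) × 100 / (33 - 0) = 9.0909°C.
Then 9.0909 × 1.8 + 491.67 = 508.03°R.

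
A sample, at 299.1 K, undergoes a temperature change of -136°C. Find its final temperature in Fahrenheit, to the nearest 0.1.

-166.1°F

Initial temperature in Celsius: 299.1 - 273.15 = 25.9500°C.
Final Celsius temperature: 25.9500 - 136.0000 = -110.0500°C.
In Fahrenheit: -110.0500 × 1.8 + 32 = -166.1°F.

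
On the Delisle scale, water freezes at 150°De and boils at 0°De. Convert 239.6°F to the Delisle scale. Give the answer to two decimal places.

-23.00°De

First in Celsius: (239.6 - 32) × 5/9 = 115.3333°C.
Linearly onto the Delisle scale: 150 + (115.3333 / 100) × (0 - 150) = -23.00°De.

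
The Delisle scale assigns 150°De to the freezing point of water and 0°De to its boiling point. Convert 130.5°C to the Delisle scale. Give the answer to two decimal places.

-45.75°De

Linearly onto the Delisle scale: 150 + (130.5000 / 100) × (0 - 150) = -45.75°De.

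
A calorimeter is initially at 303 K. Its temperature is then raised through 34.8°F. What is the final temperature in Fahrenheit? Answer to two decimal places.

Initial temperature in Celsius: 303 - 273.15 = 29.8500°C.
The 34.8°F change is an interval, so only the factor 5/9 applies: +34.8 × 5/9 = +19.3333°C.
Final Celsius temperature: 29.8500 + 19.3333 = 49.1833°C.
In Fahrenheit: 49.1833 × 1.8 + 32 = 120.53°F.

120.53°F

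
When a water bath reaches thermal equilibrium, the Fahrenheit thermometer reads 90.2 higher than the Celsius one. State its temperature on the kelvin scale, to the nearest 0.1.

Let x be the Celsius reading; then the Fahrenheit reading is 1.8·x + 32.
(1.8·x + 32) - x = 90.2  ⇒  (0.8)·x = 58.2  ⇒  x = 72.7500°C.
In kelvin: 72.7500 + 273.15 = 345.9 K.

345.9 K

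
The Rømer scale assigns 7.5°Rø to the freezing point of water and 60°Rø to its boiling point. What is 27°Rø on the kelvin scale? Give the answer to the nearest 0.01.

310.29 K

Linear interpolation between the fixed points: C = (27 - 7.5) × 100 / (60 - 7.5) = 37.1429°C.
Then 37.1429 + 273.15 = 310.29 K.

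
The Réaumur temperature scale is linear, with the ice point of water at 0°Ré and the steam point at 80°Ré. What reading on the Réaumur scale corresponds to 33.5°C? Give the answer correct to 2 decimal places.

26.80°Ré

Linearly onto the Réaumur scale: 0 + (33.5000 / 100) × (80 - 0) = 26.80°Ré.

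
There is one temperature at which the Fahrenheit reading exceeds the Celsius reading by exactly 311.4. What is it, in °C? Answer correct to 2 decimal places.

Let C be the Celsius reading. The Fahrenheit reading is F = 1.8·C + 32.
Require F - C = 311.4: (0.8)·C + 32 = 311.4.
C = (311.4 - 32) / (0.8) = 349.25.

349.25°C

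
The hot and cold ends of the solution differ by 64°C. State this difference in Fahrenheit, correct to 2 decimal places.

Only the scale ratio 1.8 matters for a change in temperature.
64 × 1.8 = 115.20.

115.20°F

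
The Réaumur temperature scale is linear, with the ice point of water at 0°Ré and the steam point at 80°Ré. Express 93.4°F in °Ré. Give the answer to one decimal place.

First in Celsius: (93.4 - 32) × 5/9 = 34.1111°C.
Linearly onto the Réaumur scale: 0 + (34.1111 / 100) × (80 - 0) = 27.3°Ré.

27.3°Ré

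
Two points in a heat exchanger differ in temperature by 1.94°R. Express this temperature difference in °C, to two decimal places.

1.08°C

An interval of 1°R corresponds to 5/9°C.
1.94 × 5/9 = 1.08.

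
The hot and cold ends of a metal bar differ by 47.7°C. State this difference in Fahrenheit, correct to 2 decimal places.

Only the scale ratio 1.8 matters for a change in temperature.
47.7 × 1.8 = 85.86.

85.86°F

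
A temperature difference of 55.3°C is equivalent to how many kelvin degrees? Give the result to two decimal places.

55.30 K

Celsius and kelvin degrees are the same size, so the interval is unchanged: 55.30.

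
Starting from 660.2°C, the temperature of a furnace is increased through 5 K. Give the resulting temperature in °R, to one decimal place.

1689.0°R

The 5 K change is an interval; Kelvin and Celsius degrees are the same size, so ΔC = +5°C.
Final Celsius temperature: 660.2000 + 5.0000 = 665.2000°C.
In Rankine: 665.2000 × 1.8 + 491.67 = 1689.0°R.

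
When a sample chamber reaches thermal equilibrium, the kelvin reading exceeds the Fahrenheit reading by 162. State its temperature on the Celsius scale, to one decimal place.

98.9°C

Let x be the kelvin reading; then the Fahrenheit reading is 1.8·x - 459.67.
(1.8·x - 459.67) - x = -162  ⇒  (0.8)·x = 297.67  ⇒  x = 372.0875 K.
In Celsius: 372.0875 - 273.15 = 98.9°C.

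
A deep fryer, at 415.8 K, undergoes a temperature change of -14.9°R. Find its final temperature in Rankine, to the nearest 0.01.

Initial temperature in Celsius: 415.8 - 273.15 = 142.6500°C.
The 14.9°R change is an interval, so only the factor 5/9 applies: -14.9 × 5/9 = -8.2778°C.
Final Celsius temperature: 142.6500 - 8.2778 = 134.3722°C.
In Rankine: 134.3722 × 1.8 + 491.67 = 733.54°R.

733.54°R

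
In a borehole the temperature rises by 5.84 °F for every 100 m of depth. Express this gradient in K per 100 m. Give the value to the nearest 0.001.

3.244 K/100 m

Since only a temperature interval is involved, the additive offset between the scales drops out.
A change of 1°F is a change of 5/9 K, so 5.84 × 5/9 = 3.244.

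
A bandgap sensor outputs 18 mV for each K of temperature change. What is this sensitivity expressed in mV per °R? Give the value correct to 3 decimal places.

The quantity depends on a temperature interval, so only the ratio of degree sizes applies; the offset between the scales is irrelevant.
A change of 1°R is a change of 5/9 K, so per °R the value is 18 × 5/9 = 10.000.

10.000 mV per °R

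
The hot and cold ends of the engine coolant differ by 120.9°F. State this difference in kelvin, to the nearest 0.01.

An interval of 1°F corresponds to 5/9 K.
120.9 × 5/9 = 67.17.

67.17 K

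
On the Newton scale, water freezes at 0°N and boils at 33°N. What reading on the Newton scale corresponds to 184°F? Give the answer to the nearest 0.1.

First in Celsius: (184 - 32) × 5/9 = 84.4444°C.
Linearly onto the Newton scale: 0 + (84.4444 / 100) × (33 - 0) = 27.9°N.

27.9°N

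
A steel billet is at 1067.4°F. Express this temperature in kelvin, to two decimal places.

In Celsius: (1067.4 - 32) × 5/9 = 575.2222°C.
In kelvin: 575.2222 + 273.15 = 848.37 K.

848.37 K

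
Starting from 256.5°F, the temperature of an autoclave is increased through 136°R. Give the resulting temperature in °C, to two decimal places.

Initial temperature in Celsius: (256.5 - 32) × 5/9 = 124.7222°C.
The 136°R change is an interval, so only the factor 5/9 applies: +136 × 5/9 = +75.5556°C.
Final Celsius temperature: 124.7222 + 75.5556 = 200.2778°C.

200.28°C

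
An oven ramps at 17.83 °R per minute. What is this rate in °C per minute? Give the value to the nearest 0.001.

Since only a temperature interval is involved, the additive offset between the scales drops out.
A change of 1°R is a change of 5/9°C, so 17.83 × 5/9 = 9.906.

9.906 °C/minute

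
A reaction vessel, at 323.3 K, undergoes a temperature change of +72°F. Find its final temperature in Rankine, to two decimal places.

653.94°R

Initial temperature in Celsius: 323.3 - 273.15 = 50.1500°C.
The 72°F change is an interval, so only the factor 5/9 applies: +72 × 5/9 = +40.0000°C.
Final Celsius temperature: 50.1500 + 40.0000 = 90.1500°C.
In Rankine: 90.1500 × 1.8 + 491.67 = 653.94°R.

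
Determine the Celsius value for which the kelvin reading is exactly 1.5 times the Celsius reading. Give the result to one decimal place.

546.3°C

Let C be the Celsius reading. The kelvin reading is K = 1·C + 273.15.
Require K = 1.5·C: 1·C + 273.15 = 1.5·C.
(-0.5)·C = -273.15  ⇒  C = 546.3.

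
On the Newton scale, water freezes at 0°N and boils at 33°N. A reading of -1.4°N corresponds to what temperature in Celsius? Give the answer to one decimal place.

Linear interpolation between the fixed points: C = (-1.4 - 0) × 100 / (33 - 0) = -4.2424°C.

-4.2°C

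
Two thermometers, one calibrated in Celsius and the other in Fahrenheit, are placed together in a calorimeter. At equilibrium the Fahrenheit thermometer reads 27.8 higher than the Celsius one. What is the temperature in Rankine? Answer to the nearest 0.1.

Let x be the Celsius reading; then the Fahrenheit reading is 1.8·x + 32.
(1.8·x + 32) - x = 27.8  ⇒  (0.8)·x = -4.2  ⇒  x = -5.2500°C.
In Rankine: -5.2500 × 1.8 + 491.67 = 482.2°R.

482.2°R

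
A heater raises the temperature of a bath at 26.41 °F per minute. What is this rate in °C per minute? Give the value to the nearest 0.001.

Since only a temperature interval is involved, the additive offset between the scales drops out.
A change of 1°F is a change of 5/9°C, so 26.41 × 5/9 = 14.672.

14.672 °C/minute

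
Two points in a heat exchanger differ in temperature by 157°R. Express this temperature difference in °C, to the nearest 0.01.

87.22°C

An interval of 1°R corresponds to 5/9°C.
157 × 5/9 = 87.22.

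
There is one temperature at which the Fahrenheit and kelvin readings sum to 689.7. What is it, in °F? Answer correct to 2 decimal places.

Let F be the Fahrenheit reading. The kelvin reading is K = 5/9·F + 255.372.
Require F + K = 689.7: (14/9)·F + 255.372 = 689.7.
F = (689.7 - 255.372) / (14/9) = 279.21.

279.21°F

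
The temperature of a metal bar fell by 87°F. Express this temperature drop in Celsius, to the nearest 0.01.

48.33°C

For a temperature interval the offset drops out; only the factor 5/9 applies.
87 × 5/9 = 48.33.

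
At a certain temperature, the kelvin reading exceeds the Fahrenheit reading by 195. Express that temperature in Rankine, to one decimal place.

595.5°R

Let x be the kelvin reading; then the Fahrenheit reading is 1.8·x - 459.67.
(1.8·x - 459.67) - x = -195  ⇒  (0.8)·x = 264.67  ⇒  x = 330.8375 K.
In Celsius: 330.8375 - 273.15 = 57.6875°C.
In Rankine: 57.6875 × 1.8 + 491.67 = 595.5°R.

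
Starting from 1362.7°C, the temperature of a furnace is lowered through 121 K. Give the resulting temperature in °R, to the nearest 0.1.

2726.7°R

The 121 K change is an interval; Kelvin and Celsius degrees are the same size, so ΔC = -121°C.
Final Celsius temperature: 1362.7000 - 121.0000 = 1241.7000°C.
In Rankine: 1241.7000 × 1.8 + 491.67 = 2726.7°R.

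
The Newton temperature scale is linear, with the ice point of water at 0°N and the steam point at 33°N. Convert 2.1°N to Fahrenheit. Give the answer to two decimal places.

43.45°F

Linear interpolation between the fixed points: C = (2.1 - 0) × 100 / (33 - 0) = 6.3636°C.
Then 6.3636 × 1.8 + 32 = 43.45°F.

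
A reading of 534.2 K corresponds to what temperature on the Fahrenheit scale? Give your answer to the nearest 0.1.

501.9°F

In Celsius: 534.2 - 273.15 = 261.0500°C.
In Fahrenheit: 261.0500 × 1.8 + 32 = 501.9°F.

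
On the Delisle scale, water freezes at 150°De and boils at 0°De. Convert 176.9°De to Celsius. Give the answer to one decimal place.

-17.9°C

Linear interpolation between the fixed points: C = (176.9 - 150) × 100 / (0 - 150) = -17.9333°C.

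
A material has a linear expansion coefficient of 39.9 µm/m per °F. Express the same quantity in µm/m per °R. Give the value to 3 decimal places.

39.900 µm/m per °R

The quantity depends on a temperature interval, so only the ratio of degree sizes applies; the offset between the scales is irrelevant.
A change of 1°R is a change of 1°F, so per °R the value is 39.9 × 1 = 39.900.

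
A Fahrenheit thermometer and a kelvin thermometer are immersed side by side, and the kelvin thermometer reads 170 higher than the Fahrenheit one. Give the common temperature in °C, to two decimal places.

Let x be the Fahrenheit reading; then the kelvin reading is 5/9·x + 255.372.
(5/9·x + 255.372) - x = 170  ⇒  (-4/9)·x = -85.3722  ⇒  x = 192.0875°F.
In Celsius: (192.0875 - 32) × 5/9 = 88.94°C.

88.94°C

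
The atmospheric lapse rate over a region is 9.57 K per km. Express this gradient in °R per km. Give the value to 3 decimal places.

17.226 °R/km

Since only a temperature interval is involved, the additive offset between the scales drops out.
A change of 1 K is a change of 1.8°R, so 9.57 × 1.8 = 17.226.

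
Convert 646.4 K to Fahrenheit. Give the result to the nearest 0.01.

703.85°F

In Celsius: 646.4 - 273.15 = 373.2500°C.
In Fahrenheit: 373.2500 × 1.8 + 32 = 703.85°F.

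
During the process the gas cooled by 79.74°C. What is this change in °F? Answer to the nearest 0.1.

Only the scale ratio 1.8 matters for a change in temperature.
79.74 × 1.8 = 143.5.

143.5°F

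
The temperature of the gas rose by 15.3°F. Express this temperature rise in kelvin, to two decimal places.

8.50 K

For a temperature interval the offset drops out; only the factor 5/9 applies.
15.3 × 5/9 = 8.50.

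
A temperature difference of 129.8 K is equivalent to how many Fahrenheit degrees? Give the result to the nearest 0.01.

Only the scale ratio 1.8 matters for a change in temperature.
129.8 × 1.8 = 233.64.

233.64°F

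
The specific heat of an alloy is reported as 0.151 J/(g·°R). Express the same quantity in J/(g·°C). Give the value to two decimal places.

The quantity depends on a temperature interval, so only the ratio of degree sizes applies; the offset between the scales is irrelevant.
A change of 1°C is a change of 1.8°R, so per °C the value is 0.151 × 1.8 = 0.27.

0.27 J/(g·°C)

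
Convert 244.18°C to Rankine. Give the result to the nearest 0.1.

931.2°R

In Rankine: 244.1800 × 1.8 + 491.67 = 931.2°R.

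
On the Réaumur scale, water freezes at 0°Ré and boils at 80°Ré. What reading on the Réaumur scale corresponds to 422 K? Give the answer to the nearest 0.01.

119.08°Ré

First in Celsius: 422 - 273.15 = 148.8500°C.
Linearly onto the Réaumur scale: 0 + (148.8500 / 100) × (80 - 0) = 119.08°Ré.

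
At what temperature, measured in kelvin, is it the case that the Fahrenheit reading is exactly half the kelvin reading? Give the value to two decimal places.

353.59 K

Let K be the kelvin reading. The Fahrenheit reading is F = 1.8·K - 459.67.
Require F = 0.5·K: 1.8·K - 459.67 = 0.5·K.
(1.3)·K = 459.67  ⇒  K = 353.59.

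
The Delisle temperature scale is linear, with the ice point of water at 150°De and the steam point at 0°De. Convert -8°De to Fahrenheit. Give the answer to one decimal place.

Linear interpolation between the fixed points: C = (-8 - 150) × 100 / (0 - 150) = 105.3333°C.
Then 105.3333 × 1.8 + 32 = 221.6°F.

221.6°F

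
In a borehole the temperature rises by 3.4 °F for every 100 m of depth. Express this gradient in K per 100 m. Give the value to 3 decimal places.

1.889 K/100 m

Since only a temperature interval is involved, the additive offset between the scales drops out.
A change of 1°F is a change of 5/9 K, so 3.4 × 5/9 = 1.889.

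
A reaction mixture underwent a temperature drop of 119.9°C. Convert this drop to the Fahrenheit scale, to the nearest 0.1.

For a temperature interval the offset drops out; only the factor 1.8 applies.
119.9 × 1.8 = 215.8.

215.8°F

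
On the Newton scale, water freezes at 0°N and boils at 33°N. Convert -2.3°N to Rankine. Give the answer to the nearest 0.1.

Linear interpolation between the fixed points: C = (-2.3 - 0) × 100 / (33 - 0) = -6.9697°C.
Then -6.9697 × 1.8 + 491.67 = 479.1°R.

479.1°R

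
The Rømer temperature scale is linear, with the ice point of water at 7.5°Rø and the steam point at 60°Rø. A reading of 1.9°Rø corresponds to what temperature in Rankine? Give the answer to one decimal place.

472.5°R

Linear interpolation between the fixed points: C = (1.9 - 7.5) × 100 / (60 - 7.5) = -10.6667°C.
Then -10.6667 × 1.8 + 491.67 = 472.5°R.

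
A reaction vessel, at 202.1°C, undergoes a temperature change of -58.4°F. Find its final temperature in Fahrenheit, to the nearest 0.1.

337.4°F

The 58.4°F change is an interval, so only the factor 5/9 applies: -58.4 × 5/9 = -32.4444°C.
Final Celsius temperature: 202.1000 - 32.4444 = 169.6556°C.
In Fahrenheit: 169.6556 × 1.8 + 32 = 337.4°F.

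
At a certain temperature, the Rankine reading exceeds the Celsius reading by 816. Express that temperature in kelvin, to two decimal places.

Let x be the Celsius reading; then the Rankine reading is 1.8·x + 491.67.
(1.8·x + 491.67) - x = 816  ⇒  (0.8)·x = 324.33  ⇒  x = 405.4125°C.
In kelvin: 405.4125 + 273.15 = 678.56 K.

678.56 K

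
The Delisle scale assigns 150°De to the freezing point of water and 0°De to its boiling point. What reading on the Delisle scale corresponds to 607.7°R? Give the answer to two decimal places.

First in Celsius: (607.7 - 491.67) × 5/9 = 64.4611°C.
Linearly onto the Delisle scale: 150 + (64.4611 / 100) × (0 - 150) = 53.31°De.

53.31°De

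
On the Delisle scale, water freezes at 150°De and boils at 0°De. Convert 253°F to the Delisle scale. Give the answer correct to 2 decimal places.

First in Celsius: (253 - 32) × 5/9 = 122.7778°C.
Linearly onto the Delisle scale: 150 + (122.7778 / 100) × (0 - 150) = -34.17°De.

-34.17°De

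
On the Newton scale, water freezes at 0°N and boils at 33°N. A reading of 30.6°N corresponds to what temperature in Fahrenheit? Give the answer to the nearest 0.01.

198.91°F

Linear interpolation between the fixed points: C = (30.6 - 0) × 100 / (33 - 0) = 92.7273°C.
Then 92.7273 × 1.8 + 32 = 198.91°F.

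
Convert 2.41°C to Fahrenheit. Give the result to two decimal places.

36.34°F

In Fahrenheit: 2.4100 × 1.8 + 32 = 36.34°F.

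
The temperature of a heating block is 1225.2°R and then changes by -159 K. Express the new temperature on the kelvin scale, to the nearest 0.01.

521.67 K

Initial temperature in Celsius: (1225.2 - 491.67) × 5/9 = 407.5167°C.
The 159 K change is an interval; Kelvin and Celsius degrees are the same size, so ΔC = -159°C.
Final Celsius temperature: 407.5167 - 159.0000 = 248.5167°C.
In kelvin: 248.5167 + 273.15 = 521.67 K.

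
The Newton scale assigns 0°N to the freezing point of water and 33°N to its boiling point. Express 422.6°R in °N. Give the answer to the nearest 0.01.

-12.66°N

First in Celsius: (422.6 - 491.67) × 5/9 = -38.3722°C.
Linearly onto the Newton scale: 0 + (-38.3722 / 100) × (33 - 0) = -12.66°N.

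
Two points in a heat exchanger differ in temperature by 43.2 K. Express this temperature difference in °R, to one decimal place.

77.8°R

For a temperature interval the offset drops out; only the factor 1.8 applies.
43.2 × 1.8 = 77.8.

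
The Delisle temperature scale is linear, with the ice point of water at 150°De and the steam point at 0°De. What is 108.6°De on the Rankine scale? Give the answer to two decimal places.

541.35°R

Linear interpolation between the fixed points: C = (108.6 - 150) × 100 / (0 - 150) = 27.6000°C.
Then 27.6000 × 1.8 + 491.67 = 541.35°R.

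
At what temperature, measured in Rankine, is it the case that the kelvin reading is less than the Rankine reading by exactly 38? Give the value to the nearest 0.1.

85.5°R

Let R be the Rankine reading. The kelvin reading is K = 5/9·R.
Require K - R = -38: (-4/9)·R = -38.
R = (-38) / (-4/9) = 85.5.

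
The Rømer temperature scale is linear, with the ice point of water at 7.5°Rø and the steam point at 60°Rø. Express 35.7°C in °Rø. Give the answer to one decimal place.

26.2°Rø

Linearly onto the Rømer scale: 7.5 + (35.7000 / 100) × (60 - 7.5) = 26.2°Rø.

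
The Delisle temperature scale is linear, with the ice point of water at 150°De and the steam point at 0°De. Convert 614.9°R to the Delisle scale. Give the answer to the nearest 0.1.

47.3°De

First in Celsius: (614.9 - 491.67) × 5/9 = 68.4611°C.
Linearly onto the Delisle scale: 150 + (68.4611 / 100) × (0 - 150) = 47.3°De.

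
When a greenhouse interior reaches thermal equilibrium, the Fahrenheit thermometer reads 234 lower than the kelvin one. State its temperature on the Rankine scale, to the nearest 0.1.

Let x be the kelvin reading; then the Fahrenheit reading is 1.8·x - 459.67.
(1.8·x - 459.67) - x = -234  ⇒  (0.8)·x = 225.67  ⇒  x = 282.0875 K.
In Celsius: 282.0875 - 273.15 = 8.9375°C.
In Rankine: 8.9375 × 1.8 + 491.67 = 507.8°R.

507.8°R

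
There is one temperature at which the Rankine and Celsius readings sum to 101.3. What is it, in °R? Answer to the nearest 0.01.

240.72°R

Let R be the Rankine reading. The Celsius reading is C = 5/9·R - 273.15.
Require R + C = 101.3: (14/9)·R - 273.15 = 101.3.
R = (101.3 + 273.15) / (14/9) = 240.72.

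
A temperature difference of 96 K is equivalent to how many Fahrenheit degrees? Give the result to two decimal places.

172.80°F

An interval of 1 K corresponds to 1.8°F.
96 × 1.8 = 172.80.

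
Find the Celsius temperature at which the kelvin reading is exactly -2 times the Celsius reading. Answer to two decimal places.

-91.05°C

Let C be the Celsius reading. The kelvin reading is K = 1·C + 273.15.
Require K = -2·C: 1·C + 273.15 = -2·C.
(3)·C = -273.15  ⇒  C = -91.05.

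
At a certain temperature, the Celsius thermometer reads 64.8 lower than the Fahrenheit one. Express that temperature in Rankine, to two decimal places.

565.47°R

Let x be the Fahrenheit reading; then the Celsius reading is 5/9·x - 17.7778.
(5/9·x - 17.7778) - x = -64.8  ⇒  (-4/9)·x = -47.0222  ⇒  x = 105.8000°F.
In Celsius: (105.8 - 32) × 5/9 = 41.0000°C.
In Rankine: 41.0000 × 1.8 + 491.67 = 565.47°R.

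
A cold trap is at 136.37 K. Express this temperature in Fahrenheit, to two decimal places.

-214.20°F

In Celsius: 136.37 - 273.15 = -136.7800°C.
In Fahrenheit: -136.7800 × 1.8 + 32 = -214.20°F.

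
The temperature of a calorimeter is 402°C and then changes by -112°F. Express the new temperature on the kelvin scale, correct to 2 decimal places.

The 112°F change is an interval, so only the factor 5/9 applies: -112 × 5/9 = -62.2222°C.
Final Celsius temperature: 402.0000 - 62.2222 = 339.7778°C.
In kelvin: 339.7778 + 273.15 = 612.93 K.

612.93 K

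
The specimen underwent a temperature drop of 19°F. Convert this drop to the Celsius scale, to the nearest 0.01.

Only the scale ratio 5/9 matters for a change in temperature.
19 × 5/9 = 10.56.

10.56°C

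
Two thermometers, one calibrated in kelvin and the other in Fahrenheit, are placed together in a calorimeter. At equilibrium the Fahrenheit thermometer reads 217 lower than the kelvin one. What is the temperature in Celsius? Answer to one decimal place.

30.2°C

Let x be the kelvin reading; then the Fahrenheit reading is 1.8·x - 459.67.
(1.8·x - 459.67) - x = -217  ⇒  (0.8)·x = 242.67  ⇒  x = 303.3375 K.
In Celsius: 303.3375 - 273.15 = 30.2°C.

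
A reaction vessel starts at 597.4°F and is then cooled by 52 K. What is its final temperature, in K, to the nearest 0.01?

Initial temperature in Celsius: (597.4 - 32) × 5/9 = 314.1111°C.
The 52 K change is an interval; Kelvin and Celsius degrees are the same size, so ΔC = -52°C.
Final Celsius temperature: 314.1111 - 52.0000 = 262.1111°C.
In kelvin: 262.1111 + 273.15 = 535.26 K.

535.26 K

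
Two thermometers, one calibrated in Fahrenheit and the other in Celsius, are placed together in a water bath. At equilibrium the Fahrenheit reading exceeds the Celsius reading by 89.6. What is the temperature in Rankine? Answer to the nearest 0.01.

Let x be the Fahrenheit reading; then the Celsius reading is 5/9·x - 17.7778.
(5/9·x - 17.7778) - x = -89.6  ⇒  (-4/9)·x = -71.8222  ⇒  x = 161.6000°F.
In Celsius: (161.6 - 32) × 5/9 = 72.0000°C.
In Rankine: 72.0000 × 1.8 + 491.67 = 621.27°R.

621.27°R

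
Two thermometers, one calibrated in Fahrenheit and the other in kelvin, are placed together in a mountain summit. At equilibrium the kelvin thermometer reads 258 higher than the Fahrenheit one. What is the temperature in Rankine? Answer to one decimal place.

Let x be the Fahrenheit reading; then the kelvin reading is 5/9·x + 255.372.
(5/9·x + 255.372) - x = 258  ⇒  (-4/9)·x = 2.62778  ⇒  x = -5.9125°F.
In Celsius: (-5.9125 - 32) × 5/9 = -21.0625°C.
In Rankine: -21.0625 × 1.8 + 491.67 = 453.8°R.

453.8°R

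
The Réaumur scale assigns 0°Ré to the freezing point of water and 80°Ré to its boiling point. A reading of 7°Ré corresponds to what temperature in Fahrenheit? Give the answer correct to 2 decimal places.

Linear interpolation between the fixed points: C = (7 - 0) × 100 / (80 - 0) = 8.7500°C.
Then 8.7500 × 1.8 + 32 = 47.75°F.

47.75°F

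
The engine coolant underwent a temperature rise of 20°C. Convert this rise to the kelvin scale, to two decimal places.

20.00 K

Celsius and kelvin degrees are the same size, so the interval is unchanged: 20.00.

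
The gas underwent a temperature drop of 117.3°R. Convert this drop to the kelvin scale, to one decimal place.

An interval of 1°R corresponds to 5/9 K.
117.3 × 5/9 = 65.2.

65.2 K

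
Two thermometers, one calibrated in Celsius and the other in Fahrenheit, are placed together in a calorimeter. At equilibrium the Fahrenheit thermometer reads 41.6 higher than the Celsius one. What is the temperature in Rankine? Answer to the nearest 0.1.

Let x be the Celsius reading; then the Fahrenheit reading is 1.8·x + 32.
(1.8·x + 32) - x = 41.6  ⇒  (0.8)·x = 9.6  ⇒  x = 12.0000°C.
In Rankine: 12.0000 × 1.8 + 491.67 = 513.3°R.

513.3°R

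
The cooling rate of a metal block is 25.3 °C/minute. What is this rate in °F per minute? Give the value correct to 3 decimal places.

The quantity depends on a temperature interval, so only the ratio of degree sizes applies; the offset between the scales is irrelevant.
A change of 1°C is a change of 1.8°F, so 25.3 × 1.8 = 45.540.

45.540 °F/minute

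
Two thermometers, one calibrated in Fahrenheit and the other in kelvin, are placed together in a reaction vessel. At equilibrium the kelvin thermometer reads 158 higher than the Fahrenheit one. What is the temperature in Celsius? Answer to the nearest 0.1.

103.9°C

Let x be the Fahrenheit reading; then the kelvin reading is 5/9·x + 255.372.
(5/9·x + 255.372) - x = 158  ⇒  (-4/9)·x = -97.3722  ⇒  x = 219.0875°F.
In Celsius: (219.0875 - 32) × 5/9 = 103.9°C.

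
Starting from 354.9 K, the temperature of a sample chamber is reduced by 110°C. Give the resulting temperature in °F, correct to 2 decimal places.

Initial temperature in Celsius: 354.9 - 273.15 = 81.7500°C.
Final Celsius temperature: 81.7500 - 110.0000 = -28.2500°C.
In Fahrenheit: -28.2500 × 1.8 + 32 = -18.85°F.

-18.85°F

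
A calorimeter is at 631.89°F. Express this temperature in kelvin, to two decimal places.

In Celsius: (631.89 - 32) × 5/9 = 333.2722°C.
In kelvin: 333.2722 + 273.15 = 606.42 K.

606.42 K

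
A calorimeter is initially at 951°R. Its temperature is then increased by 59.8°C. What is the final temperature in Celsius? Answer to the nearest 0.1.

315.0°C

Initial temperature in Celsius: (951 - 491.67) × 5/9 = 255.1833°C.
Final Celsius temperature: 255.1833 + 59.8000 = 314.9833°C.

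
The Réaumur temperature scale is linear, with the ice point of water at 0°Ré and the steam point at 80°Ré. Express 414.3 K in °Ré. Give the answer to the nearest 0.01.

112.92°Ré

First in Celsius: 414.3 - 273.15 = 141.1500°C.
Linearly onto the Réaumur scale: 0 + (141.1500 / 100) × (80 - 0) = 112.92°Ré.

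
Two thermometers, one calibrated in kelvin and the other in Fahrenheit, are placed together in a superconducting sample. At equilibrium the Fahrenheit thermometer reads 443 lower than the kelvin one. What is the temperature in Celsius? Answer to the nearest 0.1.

-252.3°C

Let x be the kelvin reading; then the Fahrenheit reading is 1.8·x - 459.67.
(1.8·x - 459.67) - x = -443  ⇒  (0.8)·x = 16.67  ⇒  x = 20.8375 K.
In Celsius: 20.8375 - 273.15 = -252.3°C.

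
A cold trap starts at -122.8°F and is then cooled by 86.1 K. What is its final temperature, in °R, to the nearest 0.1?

181.9°R

Initial temperature in Celsius: (-122.8 - 32) × 5/9 = -86.0000°C.
The 86.1 K change is an interval; Kelvin and Celsius degrees are the same size, so ΔC = -86.1°C.
Final Celsius temperature: -86.0000 - 86.1000 = -172.1000°C.
In Rankine: -172.1000 × 1.8 + 491.67 = 181.9°R.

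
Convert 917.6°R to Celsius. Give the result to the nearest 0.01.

In Celsius: (917.6 - 491.67) × 5/9 = 236.6278°C.

236.63°C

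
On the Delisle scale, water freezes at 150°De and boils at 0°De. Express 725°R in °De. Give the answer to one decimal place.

-44.4°De

First in Celsius: (725 - 491.67) × 5/9 = 129.6278°C.
Linearly onto the Delisle scale: 150 + (129.6278 / 100) × (0 - 150) = -44.4°De.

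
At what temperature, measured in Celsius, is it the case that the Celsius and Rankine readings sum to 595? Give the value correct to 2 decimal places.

36.90°C

Let C be the Celsius reading. The Rankine reading is R = 1.8·C + 491.67.
Require C + R = 595: (2.8)·C + 491.67 = 595.
C = (595 - 491.67) / (2.8) = 36.90.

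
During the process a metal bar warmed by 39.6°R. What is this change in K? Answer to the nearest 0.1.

An interval of 1°R corresponds to 5/9 K.
39.6 × 5/9 = 22.0.

22.0 K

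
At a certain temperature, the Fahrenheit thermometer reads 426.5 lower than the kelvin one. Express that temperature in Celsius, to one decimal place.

Let x be the kelvin reading; then the Fahrenheit reading is 1.8·x - 459.67.
(1.8·x - 459.67) - x = -426.5  ⇒  (0.8)·x = 33.17  ⇒  x = 41.4625 K.
In Celsius: 41.4625 - 273.15 = -231.7°C.

-231.7°C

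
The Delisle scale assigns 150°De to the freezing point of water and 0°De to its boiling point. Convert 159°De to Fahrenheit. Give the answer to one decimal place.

21.2°F

Linear interpolation between the fixed points: C = (159 - 150) × 100 / (0 - 150) = -6.0000°C.
Then -6.0000 × 1.8 + 32 = 21.2°F.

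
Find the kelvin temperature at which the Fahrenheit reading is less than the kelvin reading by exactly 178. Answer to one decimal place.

352.1 K

Let K be the kelvin reading. The Fahrenheit reading is F = 1.8·K - 459.67.
Require F - K = -178: (0.8)·K - 459.67 = -178.
K = (-178 + 459.67) / (0.8) = 352.1.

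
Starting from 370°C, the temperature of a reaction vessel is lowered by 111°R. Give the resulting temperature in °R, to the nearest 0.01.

1046.67°R

The 111°R change is an interval, so only the factor 5/9 applies: -111 × 5/9 = -61.6667°C.
Final Celsius temperature: 370.0000 - 61.6667 = 308.3333°C.
In Rankine: 308.3333 × 1.8 + 491.67 = 1046.67°R.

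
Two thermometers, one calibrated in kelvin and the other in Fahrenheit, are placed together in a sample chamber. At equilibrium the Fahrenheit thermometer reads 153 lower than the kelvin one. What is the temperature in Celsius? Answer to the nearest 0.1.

110.2°C

Let x be the kelvin reading; then the Fahrenheit reading is 1.8·x - 459.67.
(1.8·x - 459.67) - x = -153  ⇒  (0.8)·x = 306.67  ⇒  x = 383.3375 K.
In Celsius: 383.3375 - 273.15 = 110.2°C.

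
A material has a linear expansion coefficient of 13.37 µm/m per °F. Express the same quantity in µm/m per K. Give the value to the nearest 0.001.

The quantity depends on a temperature interval, so only the ratio of degree sizes applies; the offset between the scales is irrelevant.
A change of 1 K is a change of 1.8°F, so per K the value is 13.37 × 1.8 = 24.066.

24.066 µm/m per K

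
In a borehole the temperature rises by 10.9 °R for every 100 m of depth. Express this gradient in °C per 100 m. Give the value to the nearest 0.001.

6.056 °C/100 m

The quantity depends on a temperature interval, so only the ratio of degree sizes applies; the offset between the scales is irrelevant.
A change of 1°R is a change of 5/9°C, so 10.9 × 5/9 = 6.056.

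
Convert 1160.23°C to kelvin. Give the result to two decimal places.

In kelvin: 1160.2300 + 273.15 = 1433.38 K.

1433.38 K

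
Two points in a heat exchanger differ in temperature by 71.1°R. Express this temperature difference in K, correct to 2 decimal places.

For a temperature interval the offset drops out; only the factor 5/9 applies.
71.1 × 5/9 = 39.50.

39.50 K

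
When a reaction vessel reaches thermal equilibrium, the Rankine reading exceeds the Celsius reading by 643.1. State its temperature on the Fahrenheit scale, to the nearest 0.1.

372.7°F

Let x be the Celsius reading; then the Rankine reading is 1.8·x + 491.67.
(1.8·x + 491.67) - x = 643.1  ⇒  (0.8)·x = 151.43  ⇒  x = 189.2875°C.
In Fahrenheit: 189.2875 × 1.8 + 32 = 372.7°F.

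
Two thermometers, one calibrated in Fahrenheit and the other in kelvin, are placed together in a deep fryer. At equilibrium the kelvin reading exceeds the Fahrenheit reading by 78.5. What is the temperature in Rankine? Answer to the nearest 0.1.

Let x be the Fahrenheit reading; then the kelvin reading is 5/9·x + 255.372.
(5/9·x + 255.372) - x = 78.5  ⇒  (-4/9)·x = -176.872  ⇒  x = 397.9625°F.
In Celsius: (397.9625 - 32) × 5/9 = 203.3125°C.
In Rankine: 203.3125 × 1.8 + 491.67 = 857.6°R.

857.6°R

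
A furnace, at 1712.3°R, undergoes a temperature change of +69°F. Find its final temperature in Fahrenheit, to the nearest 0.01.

Initial temperature in Celsius: (1712.3 - 491.67) × 5/9 = 678.1278°C.
The 69°F change is an interval, so only the factor 5/9 applies: +69 × 5/9 = +38.3333°C.
Final Celsius temperature: 678.1278 + 38.3333 = 716.4611°C.
In Fahrenheit: 716.4611 × 1.8 + 32 = 1321.63°F.

1321.63°F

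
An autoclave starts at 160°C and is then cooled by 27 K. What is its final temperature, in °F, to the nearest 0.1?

271.4°F

The 27 K change is an interval; Kelvin and Celsius degrees are the same size, so ΔC = -27°C.
Final Celsius temperature: 160.0000 - 27.0000 = 133.0000°C.
In Fahrenheit: 133.0000 × 1.8 + 32 = 271.4°F.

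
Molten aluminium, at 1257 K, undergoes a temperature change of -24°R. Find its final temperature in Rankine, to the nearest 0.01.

Initial temperature in Celsius: 1257 - 273.15 = 983.8500°C.
The 24°R change is an interval, so only the factor 5/9 applies: -24 × 5/9 = -13.3333°C.
Final Celsius temperature: 983.8500 - 13.3333 = 970.5167°C.
In Rankine: 970.5167 × 1.8 + 491.67 = 2238.60°R.

2238.60°R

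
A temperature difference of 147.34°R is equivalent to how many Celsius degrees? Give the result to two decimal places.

For a temperature interval the offset drops out; only the factor 5/9 applies.
147.34 × 5/9 = 81.86.

81.86°C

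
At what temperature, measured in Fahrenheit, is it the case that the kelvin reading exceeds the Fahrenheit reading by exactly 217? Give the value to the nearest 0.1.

Let F be the Fahrenheit reading. The kelvin reading is K = 5/9·F + 255.372.
Require K - F = 217: (-4/9)·F + 255.372 = 217.
F = (217 - 255.372) / (-4/9) = 86.3.

86.3°F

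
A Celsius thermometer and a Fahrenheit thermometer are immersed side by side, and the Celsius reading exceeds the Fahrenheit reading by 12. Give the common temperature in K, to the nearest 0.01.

218.15 K

Let x be the Celsius reading; then the Fahrenheit reading is 1.8·x + 32.
(1.8·x + 32) - x = -12  ⇒  (0.8)·x = -44  ⇒  x = -55.0000°C.
In kelvin: -55.0000 + 273.15 = 218.15 K.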